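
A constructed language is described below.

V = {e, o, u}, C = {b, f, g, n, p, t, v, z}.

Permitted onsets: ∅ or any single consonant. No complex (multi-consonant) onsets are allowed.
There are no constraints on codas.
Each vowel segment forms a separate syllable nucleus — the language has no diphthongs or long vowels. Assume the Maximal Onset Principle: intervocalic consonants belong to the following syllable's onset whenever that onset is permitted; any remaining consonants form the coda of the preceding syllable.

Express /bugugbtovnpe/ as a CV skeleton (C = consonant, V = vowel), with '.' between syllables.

CV.CVCC.CVCC.CV

Nuclei (vowels): u, u, o, e → 4 syllables.
/u…u/ gap (V1→V2): /g/ → onset of the next syllable (single consonants are always licit onsets).
/u…o/ gap (V2→V3): /gbt/ splits as /gb/ + /t/ (/t/ is the longest suffix that is a licit onset).
/o…e/ gap (V3→V4): /vnp/ — longest licit onset from the right is /p/, leaving /vn/ as coda.
So the parse is bu.gugb.tovn.pe.
Mapping each syllable to C/V: /bu/ → CV, /gugb/ → CVCC, /tovn/ → CVCC, /pe/ → CV.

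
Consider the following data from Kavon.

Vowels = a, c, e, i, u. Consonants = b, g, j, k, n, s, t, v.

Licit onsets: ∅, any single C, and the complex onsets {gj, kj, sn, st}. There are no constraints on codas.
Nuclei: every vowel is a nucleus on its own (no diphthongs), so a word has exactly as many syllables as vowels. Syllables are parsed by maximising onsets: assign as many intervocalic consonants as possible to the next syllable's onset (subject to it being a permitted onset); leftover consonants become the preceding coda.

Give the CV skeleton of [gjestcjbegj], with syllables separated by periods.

Vowels present: e, c, e; each is a nucleus, giving 3 syllables.
/e…c/ gap (V1→V2): /st/ — entire cluster is a permitted onset → onset /st/, coda ∅.
/c…e/ gap (V2→V3): /jb/ — longest licit onset from the right is /b/, leaving /j/ as coda.
Syllabification: gje.stcj.begj.
Mapping each syllable to C/V: /gje/ → CCV, /stcj/ → CCVC, /begj/ → CVCC.

CCV.CCVC.CVCC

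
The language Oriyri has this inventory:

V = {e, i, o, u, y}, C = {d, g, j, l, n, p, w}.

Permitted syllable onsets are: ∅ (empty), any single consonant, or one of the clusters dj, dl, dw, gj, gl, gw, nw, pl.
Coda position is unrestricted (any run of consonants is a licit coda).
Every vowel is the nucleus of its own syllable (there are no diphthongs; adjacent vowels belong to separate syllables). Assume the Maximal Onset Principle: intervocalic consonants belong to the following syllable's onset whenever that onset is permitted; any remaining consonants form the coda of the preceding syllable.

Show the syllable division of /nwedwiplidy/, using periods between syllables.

nwe.dwi.pli.dy

Vowels present: e, i, i, y; each is a nucleus, giving 4 syllables.
/e…i/ gap (V1→V2): /dw/ is a licit onset in full, so it all attaches to the next syllable.
/i…i/ gap (V2→V3): /pl/ is a licit onset in full, so it all attaches to the next syllable.
/i…y/ gap (V3→V4): /d/ → onset of the next syllable (single consonants are always licit onsets).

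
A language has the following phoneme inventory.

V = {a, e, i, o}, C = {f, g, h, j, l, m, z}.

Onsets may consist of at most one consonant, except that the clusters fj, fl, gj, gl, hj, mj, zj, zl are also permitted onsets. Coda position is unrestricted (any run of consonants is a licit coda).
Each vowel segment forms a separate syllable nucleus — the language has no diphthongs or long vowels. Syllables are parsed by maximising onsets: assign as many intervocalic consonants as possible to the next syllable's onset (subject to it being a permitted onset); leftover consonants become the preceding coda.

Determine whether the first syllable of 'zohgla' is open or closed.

closed

Vowels present: o, a; each is a nucleus, giving 2 syllables.
σ1/σ2 boundary: /hgl/ — longest licit onset from the right is /gl/, leaving /h/ as coda.
Syllabification: zoh.gla.
Syllable 1 is /zoh/ with coda /h/, so it is closed.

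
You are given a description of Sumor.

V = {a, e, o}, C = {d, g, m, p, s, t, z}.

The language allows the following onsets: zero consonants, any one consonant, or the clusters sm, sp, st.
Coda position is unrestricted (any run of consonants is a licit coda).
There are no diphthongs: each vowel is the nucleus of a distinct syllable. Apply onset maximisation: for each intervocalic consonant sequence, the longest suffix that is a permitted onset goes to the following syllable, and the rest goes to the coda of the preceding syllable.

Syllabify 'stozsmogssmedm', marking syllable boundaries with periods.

Nuclei (vowels): o, o, e → 3 syllables.
σ1/σ2 boundary: /zsm/ — longest licit onset from the right is /sm/, leaving /z/ as coda.
σ2/σ3 boundary: /gssm/; trying suffixes from longest down, /sm/ is the first permitted one, so coda /gs/ | onset /sm/.

stoz.smogs.smedm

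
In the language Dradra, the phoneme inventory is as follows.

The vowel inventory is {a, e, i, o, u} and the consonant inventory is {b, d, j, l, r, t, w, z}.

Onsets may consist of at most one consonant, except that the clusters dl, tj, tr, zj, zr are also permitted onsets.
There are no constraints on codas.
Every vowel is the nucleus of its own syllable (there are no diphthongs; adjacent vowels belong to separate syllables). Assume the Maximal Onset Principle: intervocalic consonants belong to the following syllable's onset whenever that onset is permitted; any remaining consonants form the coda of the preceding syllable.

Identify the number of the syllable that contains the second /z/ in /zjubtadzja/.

3

Nuclei (vowels): u, a, a → 3 syllables.
V1 /u/ – V2 /a/: /bt/ — longest licit onset from the right is /t/, leaving /b/ as coda.
V2 /a/ – V3 /a/: /dzj/ splits as /d/ + /zj/ (/zj/ is the longest suffix that is a licit onset).
So the parse is zjub.tad.zja.
The second /z/ is in the onset of syllable 3 (/zja/).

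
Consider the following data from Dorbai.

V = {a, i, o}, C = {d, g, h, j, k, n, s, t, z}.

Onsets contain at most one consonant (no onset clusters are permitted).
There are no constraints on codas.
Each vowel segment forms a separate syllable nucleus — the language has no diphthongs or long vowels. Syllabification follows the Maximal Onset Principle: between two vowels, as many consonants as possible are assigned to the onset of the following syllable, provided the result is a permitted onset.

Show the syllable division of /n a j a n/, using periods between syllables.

Nuclei (vowels): a, a → 2 syllables.
σ1/σ2 boundary: /j/ → onset of the next syllable (single consonants are always licit onsets).

na.jan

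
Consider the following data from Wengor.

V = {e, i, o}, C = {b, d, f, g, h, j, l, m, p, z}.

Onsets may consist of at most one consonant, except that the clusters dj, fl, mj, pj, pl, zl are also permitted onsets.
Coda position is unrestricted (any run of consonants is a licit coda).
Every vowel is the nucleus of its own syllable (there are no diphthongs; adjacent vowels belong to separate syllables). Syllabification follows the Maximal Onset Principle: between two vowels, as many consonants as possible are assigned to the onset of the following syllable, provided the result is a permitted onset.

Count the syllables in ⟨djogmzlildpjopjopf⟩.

Nuclei (vowels): o, i, o, o → 4 syllables.

4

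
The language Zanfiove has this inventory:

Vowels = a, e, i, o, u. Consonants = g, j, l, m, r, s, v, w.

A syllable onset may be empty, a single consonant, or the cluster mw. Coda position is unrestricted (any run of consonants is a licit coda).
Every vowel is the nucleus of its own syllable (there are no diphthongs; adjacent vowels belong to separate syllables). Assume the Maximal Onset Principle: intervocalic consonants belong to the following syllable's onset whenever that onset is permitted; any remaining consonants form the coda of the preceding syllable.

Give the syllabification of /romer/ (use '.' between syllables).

ro.mer

Vowels present: o, e; each is a nucleus, giving 2 syllables.
V1 /o/ – V2 /e/: just /m/ — single C goes to the following onset.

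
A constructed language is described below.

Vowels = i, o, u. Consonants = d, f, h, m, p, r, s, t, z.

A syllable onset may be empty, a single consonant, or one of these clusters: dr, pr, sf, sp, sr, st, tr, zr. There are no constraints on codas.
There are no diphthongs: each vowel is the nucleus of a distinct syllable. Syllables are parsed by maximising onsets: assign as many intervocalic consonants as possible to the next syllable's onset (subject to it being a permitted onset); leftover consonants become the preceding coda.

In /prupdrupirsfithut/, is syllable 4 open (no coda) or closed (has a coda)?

The vowels are u, u, i, i, u — 5 nuclei, so 5 syllables.
/u…u/ gap (V1→V2): /pdr/; trying suffixes from longest down, /dr/ is the first permitted one, so coda /p/ | onset /dr/.
/u…i/ gap (V2→V3): just /p/ — single C goes to the following onset.
/i…i/ gap (V3→V4): cluster /rsf/ — the longest permitted-onset suffix is /sf/; onset = /sf/, preceding coda = /r/.
/i…u/ gap (V4→V5): cluster /th/ — the longest permitted-onset suffix is /h/; onset = /h/, preceding coda = /t/.
Putting it together: prup.dru.pir.sfit.hut.
Syllable 4 is /sfit/ with coda /t/, so it is closed.

closed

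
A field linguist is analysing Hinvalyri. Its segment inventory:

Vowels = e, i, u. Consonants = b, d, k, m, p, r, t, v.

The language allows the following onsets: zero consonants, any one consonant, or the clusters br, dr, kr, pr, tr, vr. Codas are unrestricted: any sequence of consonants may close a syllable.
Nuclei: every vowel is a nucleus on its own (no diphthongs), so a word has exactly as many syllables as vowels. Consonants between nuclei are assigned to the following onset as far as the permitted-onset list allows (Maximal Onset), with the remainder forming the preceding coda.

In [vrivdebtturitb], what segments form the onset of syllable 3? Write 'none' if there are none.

t

The vowels are i, e, u, i — 4 nuclei, so 4 syllables.
Between /i/ (V1) and /e/ (V2): /vd/ splits as /v/ + /d/ (/d/ is the longest suffix that is a licit onset).
Between /e/ (V2) and /u/ (V3): /btt/ splits as /bt/ + /t/ (/t/ is the longest suffix that is a licit onset).
Between /u/ (V3) and /i/ (V4): /r/ is a single consonant, so it becomes the next onset.
Syllabification: vriv.debt.tu.ritb.
Syllable 3 is /tu/: onset /t/, nucleus /u/, coda ∅.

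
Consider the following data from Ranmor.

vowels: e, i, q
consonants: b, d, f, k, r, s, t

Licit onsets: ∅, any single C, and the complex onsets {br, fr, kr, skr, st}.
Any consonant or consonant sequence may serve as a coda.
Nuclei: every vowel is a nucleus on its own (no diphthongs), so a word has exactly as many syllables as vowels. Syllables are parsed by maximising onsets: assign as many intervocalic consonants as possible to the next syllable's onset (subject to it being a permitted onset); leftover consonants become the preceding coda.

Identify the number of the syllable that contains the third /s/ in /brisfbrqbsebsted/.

4

Nuclei (vowels): i, q, e, e → 4 syllables.
Between /i/ (V1) and /q/ (V2): cluster /sfbr/ — the longest permitted-onset suffix is /br/; onset = /br/, preceding coda = /sf/.
Between /q/ (V2) and /e/ (V3): /bs/; trying suffixes from longest down, /s/ is the first permitted one, so coda /b/ | onset /s/.
Between /e/ (V3) and /e/ (V4): /bst/ splits as /b/ + /st/ (/st/ is the longest suffix that is a licit onset).
Result: brisf.brqb.seb.sted.
The third /s/ is in the onset of syllable 4 (/sted/).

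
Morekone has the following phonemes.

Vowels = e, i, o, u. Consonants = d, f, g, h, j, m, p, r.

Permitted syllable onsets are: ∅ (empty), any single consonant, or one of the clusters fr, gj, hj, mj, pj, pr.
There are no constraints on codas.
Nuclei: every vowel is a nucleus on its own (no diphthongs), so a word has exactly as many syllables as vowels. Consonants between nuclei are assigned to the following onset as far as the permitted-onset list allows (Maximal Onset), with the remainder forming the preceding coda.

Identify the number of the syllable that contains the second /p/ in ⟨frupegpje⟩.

The vowels are u, e, e — 3 nuclei, so 3 syllables.
σ1/σ2 boundary: /p/ → onset of the next syllable (single consonants are always licit onsets).
σ2/σ3 boundary: /gpj/; trying suffixes from longest down, /pj/ is the first permitted one, so coda /g/ | onset /pj/.
So the parse is fru.peg.pje.
The second /p/ is in the onset of syllable 3 (/pje/).

3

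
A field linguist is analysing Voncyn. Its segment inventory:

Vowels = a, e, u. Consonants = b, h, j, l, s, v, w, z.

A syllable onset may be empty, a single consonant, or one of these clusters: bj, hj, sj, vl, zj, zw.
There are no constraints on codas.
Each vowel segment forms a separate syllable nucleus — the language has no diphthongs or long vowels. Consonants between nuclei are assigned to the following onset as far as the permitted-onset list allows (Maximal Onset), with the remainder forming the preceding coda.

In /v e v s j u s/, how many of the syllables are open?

Vowels present: e, u; each is a nucleus, giving 2 syllables.
Between /e/ (V1) and /u/ (V2): /vsj/ splits as /v/ + /sj/ (/sj/ is the longest suffix that is a licit onset).
Syllabification: vev.sjus.
Classifying each syllable: /vev/ (closed), /sjus/ (closed).
Open syllables: 0.

0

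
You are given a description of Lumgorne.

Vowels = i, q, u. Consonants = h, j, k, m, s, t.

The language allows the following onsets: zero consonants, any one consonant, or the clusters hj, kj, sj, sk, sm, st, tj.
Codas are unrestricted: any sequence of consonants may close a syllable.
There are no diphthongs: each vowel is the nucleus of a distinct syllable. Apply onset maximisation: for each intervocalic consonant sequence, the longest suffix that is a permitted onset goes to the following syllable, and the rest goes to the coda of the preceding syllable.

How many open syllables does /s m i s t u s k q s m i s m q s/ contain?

The vowels are i, u, q, i, q — 5 nuclei, so 5 syllables.
Between /i/ (V1) and /u/ (V2): /st/ — entire cluster is a permitted onset → onset /st/, coda ∅.
Between /u/ (V2) and /q/ (V3): /sk/ is a licit onset in full, so it all attaches to the next syllable.
Between /q/ (V3) and /i/ (V4): /sm/ is a licit onset in full, so it all attaches to the next syllable.
Between /i/ (V4) and /q/ (V5): cluster /sm/ — /sm/ is itself a permitted onset, so the whole cluster goes right; preceding coda = ∅.
Syllabification: smi.stu.skq.smi.smqs.
Classifying each syllable: /smi/ (open), /stu/ (open), /skq/ (open), /smi/ (open), /smqs/ (closed).
Open syllables: 4.

4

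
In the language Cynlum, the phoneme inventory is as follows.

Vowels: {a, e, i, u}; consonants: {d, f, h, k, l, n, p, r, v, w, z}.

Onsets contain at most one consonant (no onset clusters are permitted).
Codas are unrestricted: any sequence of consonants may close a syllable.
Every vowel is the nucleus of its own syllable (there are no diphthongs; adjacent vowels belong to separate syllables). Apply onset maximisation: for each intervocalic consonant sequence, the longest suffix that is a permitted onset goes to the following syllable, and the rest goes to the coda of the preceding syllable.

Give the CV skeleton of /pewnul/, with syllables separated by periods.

CVC.CVC

The vowels are e, u — 2 nuclei, so 2 syllables.
/e…u/ gap (V1→V2): /wn/ splits as /w/ + /n/ (/n/ is the longest suffix that is a licit onset).
Result: pew.nul.
Mapping each syllable to C/V: /pew/ → CVC, /nul/ → CVC.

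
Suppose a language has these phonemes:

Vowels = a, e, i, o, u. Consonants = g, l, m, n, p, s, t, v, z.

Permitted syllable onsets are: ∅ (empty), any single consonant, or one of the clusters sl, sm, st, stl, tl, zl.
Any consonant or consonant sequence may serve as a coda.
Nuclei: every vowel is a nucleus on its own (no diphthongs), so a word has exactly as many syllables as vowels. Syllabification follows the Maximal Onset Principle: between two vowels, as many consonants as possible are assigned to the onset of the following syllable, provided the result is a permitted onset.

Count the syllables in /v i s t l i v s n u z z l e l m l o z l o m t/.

The vowels are i, i, u, e, o, o — 6 nuclei, so 6 syllables.

6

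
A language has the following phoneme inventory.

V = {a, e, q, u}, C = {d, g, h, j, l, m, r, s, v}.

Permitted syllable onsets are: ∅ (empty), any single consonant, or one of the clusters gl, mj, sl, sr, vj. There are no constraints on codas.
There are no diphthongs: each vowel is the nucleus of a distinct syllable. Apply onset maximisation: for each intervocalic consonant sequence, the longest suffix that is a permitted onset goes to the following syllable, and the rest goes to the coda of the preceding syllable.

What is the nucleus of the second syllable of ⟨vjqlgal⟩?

a

Nuclei (vowels): q, a → 2 syllables.
The second nucleus (vowel 2 from the left) is /a/.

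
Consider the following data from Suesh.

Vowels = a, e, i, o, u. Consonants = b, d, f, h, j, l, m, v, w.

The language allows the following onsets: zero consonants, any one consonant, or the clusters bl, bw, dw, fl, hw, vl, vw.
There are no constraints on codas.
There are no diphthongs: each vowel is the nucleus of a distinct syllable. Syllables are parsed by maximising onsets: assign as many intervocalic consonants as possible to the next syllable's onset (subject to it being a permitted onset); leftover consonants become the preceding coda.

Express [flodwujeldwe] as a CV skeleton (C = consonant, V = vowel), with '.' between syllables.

Nuclei (vowels): o, u, e, e → 4 syllables.
σ1/σ2 boundary: cluster /dw/ — /dw/ is itself a permitted onset, so the whole cluster goes right; preceding coda = ∅.
σ2/σ3 boundary: /j/ is a single consonant, so it becomes the next onset.
σ3/σ4 boundary: /ldw/ — longest licit onset from the right is /dw/, leaving /l/ as coda.
Putting it together: flo.dwu.jel.dwe.
Mapping each syllable to C/V: /flo/ → CCV, /dwu/ → CCV, /jel/ → CVC, /dwe/ → CCV.

CCV.CCV.CVC.CCV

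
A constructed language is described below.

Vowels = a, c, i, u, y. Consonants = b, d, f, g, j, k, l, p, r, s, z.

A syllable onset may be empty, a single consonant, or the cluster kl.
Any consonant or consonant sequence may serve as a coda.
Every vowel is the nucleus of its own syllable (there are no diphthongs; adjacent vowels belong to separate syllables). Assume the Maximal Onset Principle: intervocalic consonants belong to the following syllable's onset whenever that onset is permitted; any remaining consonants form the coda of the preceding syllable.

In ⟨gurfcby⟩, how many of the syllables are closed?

The vowels are u, c, y — 3 nuclei, so 3 syllables.
σ1/σ2 boundary: cluster /rf/ — the longest permitted-onset suffix is /f/; onset = /f/, preceding coda = /r/.
σ2/σ3 boundary: just /b/ — single C goes to the following onset.
Putting it together: gur.fc.by.
Classifying each syllable: /gur/ (closed), /fc/ (open), /by/ (open).
Closed syllables: 1.

1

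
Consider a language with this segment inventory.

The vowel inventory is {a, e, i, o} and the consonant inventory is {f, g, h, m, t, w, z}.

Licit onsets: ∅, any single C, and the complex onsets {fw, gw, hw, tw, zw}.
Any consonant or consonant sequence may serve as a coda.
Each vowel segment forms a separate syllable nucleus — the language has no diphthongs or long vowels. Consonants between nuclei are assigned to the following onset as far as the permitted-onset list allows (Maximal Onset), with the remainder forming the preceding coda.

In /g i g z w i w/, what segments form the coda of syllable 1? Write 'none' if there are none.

The vowels are i, i — 2 nuclei, so 2 syllables.
V1 /i/ – V2 /i/: cluster /gzw/ — the longest permitted-onset suffix is /zw/; onset = /zw/, preceding coda = /g/.
Result: gig.zwiw.
Syllable 1 is /gig/: onset /g/, nucleus /i/, coda /g/.

g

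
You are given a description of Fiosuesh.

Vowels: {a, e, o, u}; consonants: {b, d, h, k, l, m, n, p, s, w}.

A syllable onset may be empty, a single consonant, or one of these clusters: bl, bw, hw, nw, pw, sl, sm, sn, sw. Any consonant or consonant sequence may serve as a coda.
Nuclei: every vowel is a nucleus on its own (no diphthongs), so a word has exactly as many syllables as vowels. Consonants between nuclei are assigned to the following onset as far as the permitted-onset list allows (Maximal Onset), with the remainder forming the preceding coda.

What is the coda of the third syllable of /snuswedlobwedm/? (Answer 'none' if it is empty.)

Nuclei (vowels): u, e, o, e → 4 syllables.
V1 /u/ – V2 /e/: cluster /sw/ — /sw/ is itself a permitted onset, so the whole cluster goes right; preceding coda = ∅.
V2 /e/ – V3 /o/: /dl/; trying suffixes from longest down, /l/ is the first permitted one, so coda /d/ | onset /l/.
V3 /o/ – V4 /e/: cluster /bw/ — /bw/ is itself a permitted onset, so the whole cluster goes right; preceding coda = ∅.
So the parse is snu.swed.lo.bwedm.
Syllable 3 is /lo/: onset /l/, nucleus /o/, coda ∅.

none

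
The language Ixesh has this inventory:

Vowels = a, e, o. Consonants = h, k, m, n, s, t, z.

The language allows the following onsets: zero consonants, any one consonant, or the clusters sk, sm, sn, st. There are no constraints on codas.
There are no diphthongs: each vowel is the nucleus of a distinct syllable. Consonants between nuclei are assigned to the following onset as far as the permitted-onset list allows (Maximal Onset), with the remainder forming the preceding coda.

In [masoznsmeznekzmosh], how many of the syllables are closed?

4

Vowels present: a, o, e, e, o; each is a nucleus, giving 5 syllables.
/a…o/ gap (V1→V2): /s/ → onset of the next syllable (single consonants are always licit onsets).
/o…e/ gap (V2→V3): /znsm/; trying suffixes from longest down, /sm/ is the first permitted one, so coda /zn/ | onset /sm/.
/e…e/ gap (V3→V4): /zn/; trying suffixes from longest down, /n/ is the first permitted one, so coda /z/ | onset /n/.
/e…o/ gap (V4→V5): /kzm/ splits as /kz/ + /m/ (/m/ is the longest suffix that is a licit onset).
Result: ma.sozn.smez.nekz.mosh.
Classifying each syllable: /ma/ (open), /sozn/ (closed), /smez/ (closed), /nekz/ (closed), /mosh/ (closed).
Closed syllables: 4.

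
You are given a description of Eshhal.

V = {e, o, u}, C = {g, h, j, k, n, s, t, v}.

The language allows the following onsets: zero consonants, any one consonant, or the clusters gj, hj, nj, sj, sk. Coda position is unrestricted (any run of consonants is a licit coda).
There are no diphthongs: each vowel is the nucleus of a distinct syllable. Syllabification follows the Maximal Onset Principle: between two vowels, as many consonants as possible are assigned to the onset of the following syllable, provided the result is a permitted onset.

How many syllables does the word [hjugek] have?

The vowels are u, e — 2 nuclei, so 2 syllables.

2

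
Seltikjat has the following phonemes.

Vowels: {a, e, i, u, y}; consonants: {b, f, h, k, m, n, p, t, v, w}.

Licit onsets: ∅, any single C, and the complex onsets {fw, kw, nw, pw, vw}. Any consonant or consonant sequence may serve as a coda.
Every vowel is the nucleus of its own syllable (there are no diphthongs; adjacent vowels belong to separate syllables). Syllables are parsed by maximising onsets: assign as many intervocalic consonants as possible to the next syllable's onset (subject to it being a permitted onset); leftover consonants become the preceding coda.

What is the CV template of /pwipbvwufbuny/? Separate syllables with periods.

Nuclei (vowels): i, u, u, y → 4 syllables.
σ1/σ2 boundary: /pbvw/; trying suffixes from longest down, /vw/ is the first permitted one, so coda /pb/ | onset /vw/.
σ2/σ3 boundary: /fb/ — longest licit onset from the right is /b/, leaving /f/ as coda.
σ3/σ4 boundary: just /n/ — single C goes to the following onset.
Putting it together: pwipb.vwuf.bu.ny.
Mapping each syllable to C/V: /pwipb/ → CCVCC, /vwuf/ → CCVC, /bu/ → CV, /ny/ → CV.

CCVCC.CCVC.CV.CV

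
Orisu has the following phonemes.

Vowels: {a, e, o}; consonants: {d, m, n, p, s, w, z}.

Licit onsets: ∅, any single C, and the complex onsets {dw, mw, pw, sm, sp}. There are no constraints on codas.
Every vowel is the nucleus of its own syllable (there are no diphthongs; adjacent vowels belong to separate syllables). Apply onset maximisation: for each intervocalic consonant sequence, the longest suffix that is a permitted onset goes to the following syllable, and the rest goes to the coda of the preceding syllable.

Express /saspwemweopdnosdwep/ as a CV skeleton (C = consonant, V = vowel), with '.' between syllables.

CVC.CCV.CCV.VCC.CVC.CCVC

Nuclei (vowels): a, e, e, o, o, e → 6 syllables.
σ1/σ2 boundary: /spw/ — longest licit onset from the right is /pw/, leaving /s/ as coda.
σ2/σ3 boundary: cluster /mw/ — /mw/ is itself a permitted onset, so the whole cluster goes right; preceding coda = ∅.
σ3/σ4 boundary: no consonants, so the boundary falls immediately after /e/.
σ4/σ5 boundary: /pdn/; trying suffixes from longest down, /n/ is the first permitted one, so coda /pd/ | onset /n/.
σ5/σ6 boundary: cluster /sdw/ — the longest permitted-onset suffix is /dw/; onset = /dw/, preceding coda = /s/.
Result: sas.pwe.mwe.opd.nos.dwep.
Mapping each syllable to C/V: /sas/ → CVC, /pwe/ → CCV, /mwe/ → CCV, /opd/ → VCC, /nos/ → CVC, /dwep/ → CCVC.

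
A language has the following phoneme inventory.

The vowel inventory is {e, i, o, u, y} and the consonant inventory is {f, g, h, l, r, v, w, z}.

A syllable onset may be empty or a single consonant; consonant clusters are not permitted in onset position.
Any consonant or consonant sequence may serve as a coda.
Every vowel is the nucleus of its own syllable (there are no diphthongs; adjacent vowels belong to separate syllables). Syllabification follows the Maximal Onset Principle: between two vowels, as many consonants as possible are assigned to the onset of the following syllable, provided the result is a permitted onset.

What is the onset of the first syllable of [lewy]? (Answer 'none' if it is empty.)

Nuclei (vowels): e, y → 2 syllables.
V1 /e/ – V2 /y/: just /w/ — single C goes to the following onset.
Result: le.wy.
Syllable 1 is /le/: onset /l/, nucleus /e/, coda ∅.

l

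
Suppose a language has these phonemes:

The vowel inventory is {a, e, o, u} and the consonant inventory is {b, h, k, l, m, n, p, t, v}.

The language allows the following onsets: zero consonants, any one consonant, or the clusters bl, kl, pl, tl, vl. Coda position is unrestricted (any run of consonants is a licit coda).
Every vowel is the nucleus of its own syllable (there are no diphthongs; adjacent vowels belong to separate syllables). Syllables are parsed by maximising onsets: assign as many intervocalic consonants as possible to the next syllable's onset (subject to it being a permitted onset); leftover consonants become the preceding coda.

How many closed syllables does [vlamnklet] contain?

2

Nuclei (vowels): a, e → 2 syllables.
/a…e/ gap (V1→V2): /mnkl/; trying suffixes from longest down, /kl/ is the first permitted one, so coda /mn/ | onset /kl/.
Putting it together: vlamn.klet.
Classifying each syllable: /vlamn/ (closed), /klet/ (closed).
Closed syllables: 2.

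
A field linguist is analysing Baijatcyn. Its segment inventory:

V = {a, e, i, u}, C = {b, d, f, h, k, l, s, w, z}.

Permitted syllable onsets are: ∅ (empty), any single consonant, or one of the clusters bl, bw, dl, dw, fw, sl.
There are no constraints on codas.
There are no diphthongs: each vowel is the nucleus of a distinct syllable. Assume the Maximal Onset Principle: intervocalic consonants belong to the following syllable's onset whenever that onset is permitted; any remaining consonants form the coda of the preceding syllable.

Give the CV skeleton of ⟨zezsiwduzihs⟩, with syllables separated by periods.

CVC.CVC.CV.CVCC

Nuclei (vowels): e, i, u, i → 4 syllables.
V1 /e/ – V2 /i/: cluster /zs/ — the longest permitted-onset suffix is /s/; onset = /s/, preceding coda = /z/.
V2 /i/ – V3 /u/: /wd/; trying suffixes from longest down, /d/ is the first permitted one, so coda /w/ | onset /d/.
V3 /u/ – V4 /i/: /z/ → onset of the next syllable (single consonants are always licit onsets).
Result: zez.siw.du.zihs.
Mapping each syllable to C/V: /zez/ → CVC, /siw/ → CVC, /du/ → CV, /zihs/ → CVCC.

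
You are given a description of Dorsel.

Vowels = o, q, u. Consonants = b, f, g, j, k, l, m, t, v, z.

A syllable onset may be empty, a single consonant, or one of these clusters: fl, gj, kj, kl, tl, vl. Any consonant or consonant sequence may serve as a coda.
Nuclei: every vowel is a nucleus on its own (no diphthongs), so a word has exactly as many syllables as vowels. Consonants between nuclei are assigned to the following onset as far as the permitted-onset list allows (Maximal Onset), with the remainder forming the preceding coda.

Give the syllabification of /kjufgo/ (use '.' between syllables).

Nuclei (vowels): u, o → 2 syllables.
σ1/σ2 boundary: /fg/ — longest licit onset from the right is /g/, leaving /f/ as coda.

kjuf.go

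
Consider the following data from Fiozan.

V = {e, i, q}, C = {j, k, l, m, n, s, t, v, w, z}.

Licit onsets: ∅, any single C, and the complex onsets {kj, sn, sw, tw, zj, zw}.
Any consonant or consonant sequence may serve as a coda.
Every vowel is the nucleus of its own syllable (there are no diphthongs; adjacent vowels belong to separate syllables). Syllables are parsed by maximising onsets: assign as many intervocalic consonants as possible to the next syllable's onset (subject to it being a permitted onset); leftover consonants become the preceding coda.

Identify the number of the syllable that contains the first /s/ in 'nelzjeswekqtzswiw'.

The vowels are e, e, e, q, i — 5 nuclei, so 5 syllables.
/e…e/ gap (V1→V2): /lzj/ splits as /l/ + /zj/ (/zj/ is the longest suffix that is a licit onset).
/e…e/ gap (V2→V3): /sw/ — entire cluster is a permitted onset → onset /sw/, coda ∅.
/e…q/ gap (V3→V4): /k/ is a single consonant, so it becomes the next onset.
/q…i/ gap (V4→V5): /tzsw/; trying suffixes from longest down, /sw/ is the first permitted one, so coda /tz/ | onset /sw/.
So the parse is nel.zje.swe.kqtz.swiw.
The first /s/ is in the onset of syllable 3 (/swe/).

3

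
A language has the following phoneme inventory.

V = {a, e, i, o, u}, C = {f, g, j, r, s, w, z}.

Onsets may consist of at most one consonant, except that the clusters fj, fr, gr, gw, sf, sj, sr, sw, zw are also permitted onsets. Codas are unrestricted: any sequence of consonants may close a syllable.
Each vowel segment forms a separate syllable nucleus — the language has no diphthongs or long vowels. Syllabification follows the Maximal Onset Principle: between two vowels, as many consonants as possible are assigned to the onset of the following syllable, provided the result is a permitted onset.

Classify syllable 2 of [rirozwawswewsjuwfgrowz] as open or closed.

The vowels are i, o, a, e, u, o — 6 nuclei, so 6 syllables.
σ1/σ2 boundary: /r/ is a single consonant, so it becomes the next onset.
σ2/σ3 boundary: /zw/ is a licit onset in full, so it all attaches to the next syllable.
σ3/σ4 boundary: /wsw/ — longest licit onset from the right is /sw/, leaving /w/ as coda.
σ4/σ5 boundary: cluster /wsj/ — the longest permitted-onset suffix is /sj/; onset = /sj/, preceding coda = /w/.
σ5/σ6 boundary: /wfgr/ — longest licit onset from the right is /gr/, leaving /wf/ as coda.
Result: ri.ro.zwaw.swew.sjuwf.growz.
Syllable 2 is /ro/; it ends in its nucleus with no coda, so it is open.

open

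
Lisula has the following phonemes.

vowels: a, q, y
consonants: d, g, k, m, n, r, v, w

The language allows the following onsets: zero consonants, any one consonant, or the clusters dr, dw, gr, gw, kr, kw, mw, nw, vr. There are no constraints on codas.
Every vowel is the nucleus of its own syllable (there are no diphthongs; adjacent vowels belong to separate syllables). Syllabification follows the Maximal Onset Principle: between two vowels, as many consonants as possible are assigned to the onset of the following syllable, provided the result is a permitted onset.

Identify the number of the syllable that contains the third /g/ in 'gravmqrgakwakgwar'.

The vowels are a, q, a, a, a — 5 nuclei, so 5 syllables.
σ1/σ2 boundary: /vm/ splits as /v/ + /m/ (/m/ is the longest suffix that is a licit onset).
σ2/σ3 boundary: /rg/ splits as /r/ + /g/ (/g/ is the longest suffix that is a licit onset).
σ3/σ4 boundary: cluster /kw/ — /kw/ is itself a permitted onset, so the whole cluster goes right; preceding coda = ∅.
σ4/σ5 boundary: /kgw/ splits as /k/ + /gw/ (/gw/ is the longest suffix that is a licit onset).
So the parse is grav.mqr.ga.kwak.gwar.
The third /g/ is in the onset of syllable 5 (/gwar/).

5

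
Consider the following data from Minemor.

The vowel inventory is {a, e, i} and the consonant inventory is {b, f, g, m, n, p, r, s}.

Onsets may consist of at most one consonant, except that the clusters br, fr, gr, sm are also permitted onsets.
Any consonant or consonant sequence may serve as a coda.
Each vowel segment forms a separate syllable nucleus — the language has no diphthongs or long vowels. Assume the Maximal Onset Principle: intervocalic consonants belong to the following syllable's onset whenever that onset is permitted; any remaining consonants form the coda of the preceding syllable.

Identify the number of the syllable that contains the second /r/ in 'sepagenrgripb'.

The vowels are e, a, e, i — 4 nuclei, so 4 syllables.
Between /e/ (V1) and /a/ (V2): /p/ → onset of the next syllable (single consonants are always licit onsets).
Between /a/ (V2) and /e/ (V3): /g/ → onset of the next syllable (single consonants are always licit onsets).
Between /e/ (V3) and /i/ (V4): cluster /nrgr/ — the longest permitted-onset suffix is /gr/; onset = /gr/, preceding coda = /nr/.
Putting it together: se.pa.genr.gripb.
The second /r/ is in the onset of syllable 4 (/gripb/).

4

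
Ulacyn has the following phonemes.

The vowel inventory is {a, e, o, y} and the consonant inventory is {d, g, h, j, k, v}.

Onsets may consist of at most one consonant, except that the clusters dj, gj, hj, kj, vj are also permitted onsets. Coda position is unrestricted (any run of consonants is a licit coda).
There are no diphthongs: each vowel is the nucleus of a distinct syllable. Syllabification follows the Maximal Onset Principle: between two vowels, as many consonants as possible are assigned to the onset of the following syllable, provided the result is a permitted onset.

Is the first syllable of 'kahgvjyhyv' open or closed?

closed

Vowels present: a, y, y; each is a nucleus, giving 3 syllables.
Between /a/ (V1) and /y/ (V2): /hgvj/ — longest licit onset from the right is /vj/, leaving /hg/ as coda.
Between /y/ (V2) and /y/ (V3): just /h/ — single C goes to the following onset.
So the parse is kahg.vjy.hyv.
Syllable 1 is /kahg/ with coda /hg/, so it is closed.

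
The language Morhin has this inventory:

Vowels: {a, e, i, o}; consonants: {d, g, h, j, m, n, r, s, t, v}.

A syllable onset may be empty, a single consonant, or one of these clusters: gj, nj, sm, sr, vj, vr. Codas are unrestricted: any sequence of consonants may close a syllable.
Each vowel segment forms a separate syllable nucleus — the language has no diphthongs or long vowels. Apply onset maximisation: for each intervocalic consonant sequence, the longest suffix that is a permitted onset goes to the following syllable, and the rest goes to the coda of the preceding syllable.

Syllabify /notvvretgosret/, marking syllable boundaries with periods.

notv.vret.go.sret

Nuclei (vowels): o, e, o, e → 4 syllables.
V1 /o/ – V2 /e/: /tvvr/ splits as /tv/ + /vr/ (/vr/ is the longest suffix that is a licit onset).
V2 /e/ – V3 /o/: /tg/; trying suffixes from longest down, /g/ is the first permitted one, so coda /t/ | onset /g/.
V3 /o/ – V4 /e/: /sr/ is a licit onset in full, so it all attaches to the next syllable.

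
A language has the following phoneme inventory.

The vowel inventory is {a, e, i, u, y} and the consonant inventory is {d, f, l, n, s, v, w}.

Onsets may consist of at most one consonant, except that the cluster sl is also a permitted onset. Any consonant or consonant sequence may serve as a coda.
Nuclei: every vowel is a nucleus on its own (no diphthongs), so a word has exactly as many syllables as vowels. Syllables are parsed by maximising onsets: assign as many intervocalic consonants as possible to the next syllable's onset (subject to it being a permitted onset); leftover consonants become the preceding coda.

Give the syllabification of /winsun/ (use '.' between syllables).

win.sun

Nuclei (vowels): i, u → 2 syllables.
V1 /i/ – V2 /u/: /ns/ — longest licit onset from the right is /s/, leaving /n/ as coda.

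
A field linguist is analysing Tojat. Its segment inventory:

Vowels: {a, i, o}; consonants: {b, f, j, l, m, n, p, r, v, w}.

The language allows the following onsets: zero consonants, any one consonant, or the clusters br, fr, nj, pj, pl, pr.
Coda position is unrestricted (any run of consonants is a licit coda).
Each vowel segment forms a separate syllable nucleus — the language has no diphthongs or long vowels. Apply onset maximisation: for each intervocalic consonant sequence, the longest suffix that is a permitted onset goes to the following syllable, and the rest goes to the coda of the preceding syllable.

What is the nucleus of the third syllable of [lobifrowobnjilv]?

o

The vowels are o, i, o, o, i — 5 nuclei, so 5 syllables.
The third nucleus (vowel 3 from the left) is /o/.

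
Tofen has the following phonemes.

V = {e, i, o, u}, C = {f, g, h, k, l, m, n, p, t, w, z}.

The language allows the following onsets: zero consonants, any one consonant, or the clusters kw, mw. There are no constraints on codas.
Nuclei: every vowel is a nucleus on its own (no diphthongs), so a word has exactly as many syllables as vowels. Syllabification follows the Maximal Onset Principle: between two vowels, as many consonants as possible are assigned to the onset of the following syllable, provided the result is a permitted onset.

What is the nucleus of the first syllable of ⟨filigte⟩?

i

Nuclei (vowels): i, i, e → 3 syllables.
The first nucleus (vowel 1 from the left) is /i/.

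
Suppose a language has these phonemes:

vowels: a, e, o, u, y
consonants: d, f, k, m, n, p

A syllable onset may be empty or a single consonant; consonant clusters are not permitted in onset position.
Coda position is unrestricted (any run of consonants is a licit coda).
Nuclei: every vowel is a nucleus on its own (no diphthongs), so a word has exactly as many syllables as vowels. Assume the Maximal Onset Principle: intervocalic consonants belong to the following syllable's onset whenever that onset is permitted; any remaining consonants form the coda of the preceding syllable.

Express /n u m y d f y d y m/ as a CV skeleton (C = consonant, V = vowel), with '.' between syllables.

CV.CVC.CV.CVC

Nuclei (vowels): u, y, y, y → 4 syllables.
V1 /u/ – V2 /y/: /m/ → onset of the next syllable (single consonants are always licit onsets).
V2 /y/ – V3 /y/: /df/ — longest licit onset from the right is /f/, leaving /d/ as coda.
V3 /y/ – V4 /y/: just /d/ — single C goes to the following onset.
Putting it together: nu.myd.fy.dym.
Mapping each syllable to C/V: /nu/ → CV, /myd/ → CVC, /fy/ → CV, /dym/ → CVC.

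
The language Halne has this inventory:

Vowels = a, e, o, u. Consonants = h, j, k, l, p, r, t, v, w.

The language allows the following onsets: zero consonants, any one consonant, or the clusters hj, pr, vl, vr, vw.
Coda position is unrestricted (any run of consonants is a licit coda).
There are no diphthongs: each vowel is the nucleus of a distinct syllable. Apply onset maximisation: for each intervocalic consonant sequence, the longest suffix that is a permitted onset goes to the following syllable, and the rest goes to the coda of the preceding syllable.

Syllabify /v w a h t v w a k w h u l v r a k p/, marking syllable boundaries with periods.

The vowels are a, a, u, a — 4 nuclei, so 4 syllables.
Between /a/ (V1) and /a/ (V2): /htvw/ — longest licit onset from the right is /vw/, leaving /ht/ as coda.
Between /a/ (V2) and /u/ (V3): /kwh/ — longest licit onset from the right is /h/, leaving /kw/ as coda.
Between /u/ (V3) and /a/ (V4): /lvr/; trying suffixes from longest down, /vr/ is the first permitted one, so coda /l/ | onset /vr/.

vwaht.vwakw.hul.vrakp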